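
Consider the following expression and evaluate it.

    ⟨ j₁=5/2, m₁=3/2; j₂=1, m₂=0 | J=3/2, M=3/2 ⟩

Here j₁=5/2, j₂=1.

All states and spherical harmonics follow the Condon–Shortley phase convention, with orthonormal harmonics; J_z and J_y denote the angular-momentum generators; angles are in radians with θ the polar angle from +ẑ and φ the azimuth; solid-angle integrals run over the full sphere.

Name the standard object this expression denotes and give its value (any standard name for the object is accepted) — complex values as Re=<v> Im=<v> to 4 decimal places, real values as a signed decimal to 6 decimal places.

This is a Clebsch–Gordan (vector-coupling) coefficient.
triangle: 2!×3!×0!/6! = 12/720
(j±m)!: 4!×1!×1!×1!×3!×0! = 144
prefactor² = (2J+1)×Δ×N² = 48/5
  k=1: −1/(1!×1!×0!×0!×3!×0!) = -1/6
Σ = -1/6  ⇒  CG² = 48/5×(-1/6)² = 4/15
CG = −√(4/15) = -0.516398

Clebsch–Gordan coefficient, −√(4/15) ≈ -0.516398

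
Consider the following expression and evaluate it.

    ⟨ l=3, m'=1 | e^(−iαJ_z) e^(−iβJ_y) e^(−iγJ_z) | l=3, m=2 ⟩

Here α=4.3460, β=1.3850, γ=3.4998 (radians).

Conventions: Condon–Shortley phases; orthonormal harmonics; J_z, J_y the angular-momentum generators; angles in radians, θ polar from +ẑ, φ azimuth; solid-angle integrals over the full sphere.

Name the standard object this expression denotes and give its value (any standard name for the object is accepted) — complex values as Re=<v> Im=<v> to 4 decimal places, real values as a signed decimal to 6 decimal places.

Wigner D-matrix element, Re=-0.0704 Im=-0.1927

This is a Wigner D-matrix element — the rotation-matrix element ⟨l m'| R(α,β,γ) |l m⟩ in the angular-momentum basis.
D^3_{1,2}(4.3460,1.3850,3.4998) = e^{-i·1·4.3460}·d^3_{1,2}(1.3850)·e^{-i·2·3.4998}. Compute d first:
With c≡cos(β/2)=0.769652 and s≡sin(β/2)=0.638463, N=[24·2·120·1]^{1/2}=75.894664
Admissible k: 1..2 (factorial args all ≥0)
  k=1: (−1)^0·75.8947/(24)·0.7697^5·0.6385^1 = +0.545266
  k=2: (−1)^1·75.8947/(12)·0.7697^3·0.6385^3 = -0.750450
d^3_{1,2}(1.3850) = +0.545266 -0.750450 = -0.205183
Phases: e^{-i·(1)·4.3460}=-0.358246+0.933627i, e^{-i·(2)·3.4998}=+0.754165-0.656685i ⇒ D=-0.070362-0.192742i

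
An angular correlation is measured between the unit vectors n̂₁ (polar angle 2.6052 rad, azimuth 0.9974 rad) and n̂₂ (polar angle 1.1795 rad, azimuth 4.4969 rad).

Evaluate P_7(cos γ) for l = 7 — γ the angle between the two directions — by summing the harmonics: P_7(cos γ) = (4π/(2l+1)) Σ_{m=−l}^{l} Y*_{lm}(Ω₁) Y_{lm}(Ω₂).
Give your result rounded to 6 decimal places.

Summing Y*_{l m}(θ₁,φ₁)·Y_{l m}(θ₂,φ₂) over m ∈ [−7, 7]; prefactor 4π/(2·7+1) = 0.837758:
  [-7]  conj(Y_{7,-7})(Ω₁) = (0.003485, 0.002928) ; Y_{7,-7}(Ω₂) = (0.287892, -0.017980) ; Δ = (0.001056, 0.000780)
  [-6]  conj(Y_{7,-6})(Ω₁) = (-0.027377, 0.008432) ; Y_{7,-6}(Ω₂) = (-0.122142, -0.428205) ; Δ = (0.006955, 0.010693)
  [-5]  conj(Y_{7,-5})(Ω₁) = (0.029843, -0.105928) ; Y_{7,-5}(Ω₂) = (-0.194363, 0.104509) ; Δ = (0.005270, 0.023707)
  [-4]  conj(Y_{7,-4})(Ω₁) = (0.187968, 0.213113) ; Y_{7,-4}(Ω₂) = (-0.147556, -0.172074) ; Δ = (0.008935, -0.063790)
  [-3]  conj(Y_{7,-3})(Ω₁) = (-0.471582, 0.070980) ; Y_{7,-3}(Ω₂) = (-0.188181, 0.249364) ; Δ = (0.071043, -0.130953)
  [-2]  conj(Y_{7,-2})(Ω₁) = (0.170349, -0.377393) ; Y_{7,-2}(Ω₂) = (-0.093832, -0.043145) ; Δ = (-0.032267, 0.028062)
  [-1]  conj(Y_{7,-1})(Ω₁) = (-0.043290, -0.067036) ; Y_{7,-1}(Ω₂) = (-0.069237, 0.316312) ; Δ = (0.024201, -0.009052)
  [+0]  conj(Y_{7,0})(Ω₁) = (0.442469, -0.000000) ; Y_{7,0}(Ω₂) = (-0.065712, 0.000000) ; Δ = (-0.029075, 0.000000)
  [+1]  conj(Y_{7,1})(Ω₁) = (0.043290, -0.067036) ; Y_{7,1}(Ω₂) = (0.069237, 0.316312) ; Δ = (0.024201, 0.009052)
  [+2]  conj(Y_{7,2})(Ω₁) = (0.170349, 0.377393) ; Y_{7,2}(Ω₂) = (-0.093832, 0.043145) ; Δ = (-0.032267, -0.028062)
  [+3]  conj(Y_{7,3})(Ω₁) = (0.471582, 0.070980) ; Y_{7,3}(Ω₂) = (0.188181, 0.249364) ; Δ = (0.071043, 0.130953)
  [+4]  conj(Y_{7,4})(Ω₁) = (0.187968, -0.213113) ; Y_{7,4}(Ω₂) = (-0.147556, 0.172074) ; Δ = (0.008935, 0.063790)
  [+5]  conj(Y_{7,5})(Ω₁) = (-0.029843, -0.105928) ; Y_{7,5}(Ω₂) = (0.194363, 0.104509) ; Δ = (0.005270, -0.023707)
  [+6]  conj(Y_{7,6})(Ω₁) = (-0.027377, -0.008432) ; Y_{7,6}(Ω₂) = (-0.122142, 0.428205) ; Δ = (0.006955, -0.010693)
  [+7]  conj(Y_{7,7})(Ω₁) = (-0.003485, 0.002928) ; Y_{7,7}(Ω₂) = (-0.287892, -0.017980) ; Δ = (0.001056, -0.000780)
Accumulated sum (0.141312, 0.000000); after 4π/(2l+1) scaling, (0.118386, 0.000000) ⇒ P_7 = 0.118386

0.118386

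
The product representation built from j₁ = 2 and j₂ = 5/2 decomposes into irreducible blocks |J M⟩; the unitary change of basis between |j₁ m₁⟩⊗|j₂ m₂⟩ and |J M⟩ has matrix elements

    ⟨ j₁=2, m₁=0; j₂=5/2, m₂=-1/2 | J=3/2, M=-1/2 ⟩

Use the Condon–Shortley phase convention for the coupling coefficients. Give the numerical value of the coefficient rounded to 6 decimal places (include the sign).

√[4·3!1!2!/7! · 2!2!2!3!1!2!] = √(32/35)
  +(−1)^1/∏(1,2,1,1,0,1)! = -1/2  (running -1/2)
  +(−1)^2/∏(2,1,0,0,1,2)! = 1/4  (running -1/4)
⟨..|..⟩ = √(32/35)·(-1/4) = -0.239046

−√(2/35) ≈ -0.239046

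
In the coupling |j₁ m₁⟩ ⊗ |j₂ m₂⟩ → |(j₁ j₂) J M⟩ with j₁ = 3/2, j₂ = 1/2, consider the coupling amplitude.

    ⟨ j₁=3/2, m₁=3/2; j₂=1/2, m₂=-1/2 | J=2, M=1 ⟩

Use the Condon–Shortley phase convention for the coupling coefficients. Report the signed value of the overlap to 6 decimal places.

triangle: 0!*3!*1!/5! = 6/120
(j±m)!: 3!*0!*0!*1!*3!*1! = 36
prefactor² = (2J+1)*Δ*N² = 9
  k=0: +1/(0!*0!*0!*0!*3!*1!) = 1/6
Σ = 1/6  ⇒  CG² = 9*(1/6)² = 1/4
CG = +√(1/4) = +0.500000

+0.500000  (= +√(1/4))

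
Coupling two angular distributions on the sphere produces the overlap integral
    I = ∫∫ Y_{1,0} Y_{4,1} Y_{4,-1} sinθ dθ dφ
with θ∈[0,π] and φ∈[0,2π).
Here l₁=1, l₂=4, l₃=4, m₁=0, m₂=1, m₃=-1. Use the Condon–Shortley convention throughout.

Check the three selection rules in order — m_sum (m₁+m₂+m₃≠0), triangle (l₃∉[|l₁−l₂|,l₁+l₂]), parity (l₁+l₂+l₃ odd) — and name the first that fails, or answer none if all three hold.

parity

m₁+m₂+m₃ = 0 + 1 − 1 = 0  ✓
triangle: |1−4|=3 ≤ l₃=4 ≤ 1+4=5  ✓
parity: l₁+l₂+l₃ = 9 is odd  ✗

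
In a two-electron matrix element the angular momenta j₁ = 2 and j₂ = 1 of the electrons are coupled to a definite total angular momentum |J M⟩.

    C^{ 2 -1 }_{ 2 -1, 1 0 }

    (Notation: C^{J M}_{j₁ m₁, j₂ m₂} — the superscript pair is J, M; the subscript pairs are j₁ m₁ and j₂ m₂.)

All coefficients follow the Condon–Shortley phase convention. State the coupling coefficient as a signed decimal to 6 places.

triangle: 1!×3!×1!/6! = 6/720
(j±m)!: 1!×3!×1!×1!×1!×3! = 36
prefactor² = (2J+1)×Δ×N² = 3/2
  k=0: +1/(0!×1!×3!×1!×0!×0!) = 1/6
  k=1: −1/(1!×0!×2!×0!×1!×1!) = -1/2
Σ = -1/3  ⇒  CG² = 3/2×(-1/3)² = 1/6
CG = −√(1/6) = -0.408248

-0.408248  (= −√(1/6))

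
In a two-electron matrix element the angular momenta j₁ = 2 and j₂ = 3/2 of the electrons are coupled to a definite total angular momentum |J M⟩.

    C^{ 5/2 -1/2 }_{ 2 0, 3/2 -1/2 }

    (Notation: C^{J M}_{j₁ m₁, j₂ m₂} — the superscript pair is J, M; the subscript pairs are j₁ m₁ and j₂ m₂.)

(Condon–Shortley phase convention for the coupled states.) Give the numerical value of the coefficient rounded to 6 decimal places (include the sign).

+0.292770

triangle: 1!*3!*2!/7! = 12/5040
(j±m)!: 2!*2!*1!*2!*2!*3! = 96
prefactor² = (2J+1)*Δ*N² = 48/35
  k=0: +1/(0!*1!*2!*1!*1!*1!) = 1/2
  k=1: −1/(1!*0!*1!*0!*2!*2!) = -1/4
Σ = 1/4  ⇒  CG² = 48/35*(1/4)² = 3/35
CG = +√(3/35) = +0.292770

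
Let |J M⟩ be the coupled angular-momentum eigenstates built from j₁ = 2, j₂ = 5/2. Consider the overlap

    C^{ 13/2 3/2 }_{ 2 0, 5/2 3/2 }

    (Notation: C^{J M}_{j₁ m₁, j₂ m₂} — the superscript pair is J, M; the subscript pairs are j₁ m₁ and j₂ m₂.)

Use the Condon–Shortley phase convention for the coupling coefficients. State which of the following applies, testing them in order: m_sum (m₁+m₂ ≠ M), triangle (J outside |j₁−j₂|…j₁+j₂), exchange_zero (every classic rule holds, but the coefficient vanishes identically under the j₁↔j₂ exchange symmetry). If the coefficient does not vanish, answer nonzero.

triangle

m-sum: m₁+m₂ = 0+3/2 = 3/2, M = 3/2  ✓
triangle: need |j₁−j₂| ≤ J ≤ j₁+j₂, i.e. J ∈ [1/2, 9/2]; J = 13/2 is outside ✗ ⇒ coefficient is 0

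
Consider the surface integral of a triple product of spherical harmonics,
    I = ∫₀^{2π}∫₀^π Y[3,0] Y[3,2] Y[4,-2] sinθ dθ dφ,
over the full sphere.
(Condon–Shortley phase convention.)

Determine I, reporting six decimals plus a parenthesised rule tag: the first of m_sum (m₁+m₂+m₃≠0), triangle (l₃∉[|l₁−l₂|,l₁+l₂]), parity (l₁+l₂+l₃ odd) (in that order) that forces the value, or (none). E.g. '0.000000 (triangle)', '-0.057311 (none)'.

Rules hold: Σm=0, L=10 even, 0≤4≤6.
N = 7·7·9 = 441
Δ = 2!·4!·4!/11! = 1/34650
Racah Σ t=0..2: t=0:+1/72 t=1:−1/16 t=2:+1/72 = -5/144
⇒ 3j(3 3 4; 0 0 0)² = 2/77, sgn -1
Racah Σ t=1..2: t=1:−1/96 t=2:+1/72 = 1/288
⇒ 3j(3 3 4; 0 2 -2)² = 1/462, sgn +1
4πI² = N·(3j₀)²·(3jₘ)² = 3/121
I = -1·√(0.0247934/4π) = -0.04441841
No selection rule forces the value: the integral is nonzero (none).

-0.044418 (none)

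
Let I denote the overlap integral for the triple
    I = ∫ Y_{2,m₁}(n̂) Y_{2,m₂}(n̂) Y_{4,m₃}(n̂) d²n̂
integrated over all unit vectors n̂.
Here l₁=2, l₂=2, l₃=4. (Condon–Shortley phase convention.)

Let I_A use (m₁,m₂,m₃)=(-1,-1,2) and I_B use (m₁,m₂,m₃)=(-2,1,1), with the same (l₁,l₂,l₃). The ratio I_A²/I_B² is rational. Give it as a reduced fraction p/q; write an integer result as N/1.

8/1

Shared (l₁,l₂,l₃)=(2,2,4): N and (l;000)² cancel in I_A²/I_B².
A: Δ = 0!·4!·4!/9! = 1/630; Racah Σ t=0..0: t=0:+1/36 = 1/36; ⇒ 3j(2 2 4; -1 -1 2)² = 4/63, sgn +1
B: Δ = 0!·4!·4!/9! = 1/630; Racah Σ t=0..0: t=0:+1/144 = 1/144; ⇒ 3j(2 2 4; -2 1 1)² = 1/126, sgn -1
I_A²/I_B² = (4/63)/(1/126) = 8/1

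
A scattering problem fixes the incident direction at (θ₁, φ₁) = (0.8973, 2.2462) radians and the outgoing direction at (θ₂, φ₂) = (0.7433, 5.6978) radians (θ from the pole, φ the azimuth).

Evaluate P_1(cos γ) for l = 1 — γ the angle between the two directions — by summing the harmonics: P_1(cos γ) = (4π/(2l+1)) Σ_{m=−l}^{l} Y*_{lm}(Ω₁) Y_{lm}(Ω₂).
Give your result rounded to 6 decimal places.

-0.044532

Term-by-term m-sum for l=1 (normalisation 4π/3 = 4.188790):
  m=-1: Y*=(-0.168841, 0.210765)  Y=(0.194875, 0.129181)  product (-0.060130, 0.019262)
  m=+0: Y*=(0.304752, -0.000000)  Y=(0.359728, 0.000000)  product (0.109628, 0.000000)
  m=+1: Y*=(0.168841, 0.210765)  Y=(-0.194875, 0.129181)  product (-0.060130, -0.019262)
Σ over m = (-0.010631, 0.000000); ×(4π/3) → (-0.044532, 0.000000). Real part: -0.044532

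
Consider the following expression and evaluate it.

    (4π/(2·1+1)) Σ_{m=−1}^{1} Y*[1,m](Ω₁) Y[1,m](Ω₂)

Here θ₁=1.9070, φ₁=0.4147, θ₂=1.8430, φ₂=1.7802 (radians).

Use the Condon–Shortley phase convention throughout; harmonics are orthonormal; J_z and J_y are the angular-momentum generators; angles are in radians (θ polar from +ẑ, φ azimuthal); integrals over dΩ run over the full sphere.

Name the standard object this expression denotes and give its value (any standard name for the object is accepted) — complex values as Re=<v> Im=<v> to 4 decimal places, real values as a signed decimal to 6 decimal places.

Legendre polynomial (addition theorem), +0.274055

This sum is the spherical-harmonic addition theorem: it equals the Legendre polynomial P_l(cos γ) of the angle γ between the two directions.
Summing Y*_{l m}(θ₁,φ₁)·Y_{l m}(θ₂,φ₂) over m ∈ [−1, 1]; prefactor 4π/(2·1+1) = 4.188790:
  [-1]  conj(Y_{1,-1})(Ω₁) = 0.29851 + 0.13141j ; Y_{1,-1}(Ω₂) = -0.06918 - 0.32550j ; Δ = 0.02213 - 0.10626j
  [+0]  conj(Y_{1,0})(Ω₁) = -0.16119 + 0.00000j ; Y_{1,0}(Ω₂) = -0.13136 + 0.00000j ; Δ = 0.02117 + 0.00000j
  [+1]  conj(Y_{1,1})(Ω₁) = -0.29851 + 0.13141j ; Y_{1,1}(Ω₂) = 0.06918 - 0.32550j ; Δ = 0.02213 + 0.10626j
Total Σ_m = 0.06543 + 0.00000j. Multiply by 4.188790: 0.27406 + 0.00000j. P_1(cos γ) = 0.274055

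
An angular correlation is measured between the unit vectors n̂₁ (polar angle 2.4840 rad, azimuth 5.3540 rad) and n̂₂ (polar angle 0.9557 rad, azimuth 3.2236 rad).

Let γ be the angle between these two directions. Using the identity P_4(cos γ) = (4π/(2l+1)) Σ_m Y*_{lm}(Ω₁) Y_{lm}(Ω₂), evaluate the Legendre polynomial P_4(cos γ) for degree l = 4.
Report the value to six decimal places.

-0.391316

Expand P_4 via completeness: Σ_{m} conj(Y_{4,m}) at Ω₁ times Y_{4,m} at Ω₂ —
  [-4]  conj(Y_{4,-4})(Ω₁) = -0.05182 + 0.03360j ; Y_{4,-4}(Ω₂) = 0.18640 - 0.06344j ; Δ = -0.00753 + 0.00955j
  [-3]  conj(Y_{4,-3})(Ω₁) = 0.21218 + 0.07842j ; Y_{4,-3}(Ω₂) = -0.38162 + 0.09583j ; Δ = -0.08849 - 0.00960j
  [-2]  conj(Y_{4,-2})(Ω₁) = -0.11998 - 0.40565j ; Y_{4,-2}(Ω₂) = 0.29297 - 0.04849j ; Δ = -0.05482 - 0.11302j
  [-1]  conj(Y_{4,-1})(Ω₁) = -0.18969 + 0.25392j ; Y_{4,-1}(Ω₂) = 0.14870 - 0.01222j ; Δ = -0.02510 + 0.04008j
  [+0]  conj(Y_{4,0})(Ω₁) = -0.21777 + 0.00000j ; Y_{4,0}(Ω₂) = -0.32886 + 0.00000j ; Δ = 0.07161 + 0.00000j
  [+1]  conj(Y_{4,1})(Ω₁) = 0.18969 + 0.25392j ; Y_{4,1}(Ω₂) = -0.14870 - 0.01222j ; Δ = -0.02510 - 0.04008j
  [+2]  conj(Y_{4,2})(Ω₁) = -0.11998 + 0.40565j ; Y_{4,2}(Ω₂) = 0.29297 + 0.04849j ; Δ = -0.05482 + 0.11302j
  [+3]  conj(Y_{4,3})(Ω₁) = -0.21218 + 0.07842j ; Y_{4,3}(Ω₂) = 0.38162 + 0.09583j ; Δ = -0.08849 + 0.00960j
  [+4]  conj(Y_{4,4})(Ω₁) = -0.05182 - 0.03360j ; Y_{4,4}(Ω₂) = 0.18640 + 0.06344j ; Δ = -0.00753 - 0.00955j
Total Σ_m = -0.28026 - 0.00000j. Multiply by 1.396263: -0.39132 - 0.00000j. P_4(cos γ) = -0.391316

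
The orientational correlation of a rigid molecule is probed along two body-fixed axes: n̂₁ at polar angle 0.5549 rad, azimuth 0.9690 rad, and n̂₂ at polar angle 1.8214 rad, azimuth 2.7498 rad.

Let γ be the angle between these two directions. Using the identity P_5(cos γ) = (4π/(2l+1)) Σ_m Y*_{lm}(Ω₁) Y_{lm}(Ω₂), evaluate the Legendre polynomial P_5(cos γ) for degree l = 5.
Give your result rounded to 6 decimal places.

Term-by-term m-sum for l=5 (normalisation 4π/11 = 1.142397):
  term(m=-5) = -0.00647 - 0.00371j   from Y*(Ω₁)=0.00249 - 0.01868j, Y(Ω₂)=0.14989 - 0.36657j
  term(m=-4) = -0.02057 + 0.02295j   from Y*(Ω₁)=-0.07134 - 0.06441j, Y(Ω₂)=-0.00116 - 0.32058j
  term(m=-3) = -0.02303 - 0.03159j   from Y*(Ω₁)=-0.27073 + 0.06470j, Y(Ω₂)=0.05410 + 0.12960j
  term(m=-2) = -0.13708 + 0.06122j   from Y*(Ω₁)=-0.16756 + 0.43561j, Y(Ω₂)=0.22786 + 0.22704j
  term(m=-1) = -0.00440 - 0.02065j   from Y*(Ω₁)=0.17633 + 0.25675j, Y(Ω₂)=-0.06264 - 0.02588j
  term(m=+0) = 0.08480 + 0.00000j   from Y*(Ω₁)=-0.26742 + 0.00000j, Y(Ω₂)=-0.31709 + 0.00000j
  term(m=+1) = -0.00440 + 0.02065j   from Y*(Ω₁)=-0.17633 + 0.25675j, Y(Ω₂)=0.06264 - 0.02588j
  term(m=+2) = -0.13708 - 0.06122j   from Y*(Ω₁)=-0.16756 - 0.43561j, Y(Ω₂)=0.22786 - 0.22704j
  term(m=+3) = -0.02303 + 0.03159j   from Y*(Ω₁)=0.27073 + 0.06470j, Y(Ω₂)=-0.05410 + 0.12960j
  term(m=+4) = -0.02057 - 0.02295j   from Y*(Ω₁)=-0.07134 + 0.06441j, Y(Ω₂)=-0.00116 + 0.32058j
  term(m=+5) = -0.00647 + 0.00371j   from Y*(Ω₁)=-0.00249 - 0.01868j, Y(Ω₂)=-0.14989 - 0.36657j
Σ over m = -0.29831 + 0.00000j; ×(4π/11) → -0.34079 + 0.00000j. Real part: -0.340787

-0.340787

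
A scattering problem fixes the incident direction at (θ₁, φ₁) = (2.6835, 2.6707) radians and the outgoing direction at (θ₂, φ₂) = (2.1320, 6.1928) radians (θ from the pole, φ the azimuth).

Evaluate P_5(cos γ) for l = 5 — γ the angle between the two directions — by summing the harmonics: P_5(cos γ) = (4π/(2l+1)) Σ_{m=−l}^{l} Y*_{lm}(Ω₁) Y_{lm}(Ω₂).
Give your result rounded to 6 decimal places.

0.224396

Term-by-term m-sum for l=5 (normalisation 4π/11 = 1.142397):
  m=-5: (0.00554 + 0.00556j) × (0.18160 + 0.08816j) = 0.00052 + 0.00150j  (running Σ = 0.00052 + 0.00150j)
  m=-4: (0.01549 + 0.04791j) × (-0.37535 - 0.14195j) = 0.00098 - 0.02018j  (running Σ = 0.00150 - 0.01868j)
  m=-3: (-0.02940 + 0.18437j) × (0.31333 + 0.08711j) = -0.02527 + 0.05521j  (running Σ = -0.02377 + 0.03653j)
  m=-2: (-0.24719 + 0.33973j) × (0.09557 + 0.01747j) = -0.02956 + 0.02815j  (running Σ = -0.05333 + 0.06467j)
  m=-1: (-0.41997 + 0.21380j) × (-0.34584 - 0.03134j) = 0.15194 - 0.06078j  (running Σ = 0.09862 + 0.00390j)
  m=0: (0.05690 + 0.00000j) × (-0.01415 + 0.00000j) = -0.00080 + 0.00000j  (running Σ = 0.09781 + 0.00390j)
  m=1: (0.41997 + 0.21380j) × (0.34584 - 0.03134j) = 0.15194 + 0.06078j  (running Σ = 0.24975 + 0.06467j)
  m=2: (-0.24719 - 0.33973j) × (0.09557 - 0.01747j) = -0.02956 - 0.02815j  (running Σ = 0.22020 + 0.03653j)
  m=3: (0.02940 + 0.18437j) × (-0.31333 + 0.08711j) = -0.02527 - 0.05521j  (running Σ = 0.19492 - 0.01868j)
  m=4: (0.01549 - 0.04791j) × (-0.37535 + 0.14195j) = 0.00098 + 0.02018j  (running Σ = 0.19591 + 0.00150j)
  m=5: (-0.00554 + 0.00556j) × (-0.18160 + 0.08816j) = 0.00052 - 0.00150j  (running Σ = 0.19643 - 0.00000j)
Σ over m = 0.19643 - 0.00000j; ×(4π/11) → 0.22440 - 0.00000j. Real part: 0.224396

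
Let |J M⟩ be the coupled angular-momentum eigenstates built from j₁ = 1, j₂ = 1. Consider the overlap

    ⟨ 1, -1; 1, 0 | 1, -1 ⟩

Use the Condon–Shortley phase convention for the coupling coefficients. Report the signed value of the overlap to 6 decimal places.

-0.707107  (= −√(1/2))

triangle: 1!·1!·1!/4! = 1/24
(j±m)!: 0!·2!·1!·1!·0!·2! = 4
prefactor² = (2J+1)·Δ·N² = 1/2
  k=1: −1/(1!·0!·1!·0!·0!·1!) = -1
Σ = -1  ⇒  CG² = 1/2·(-1)² = 1/2
CG = −√(1/2) = -0.707107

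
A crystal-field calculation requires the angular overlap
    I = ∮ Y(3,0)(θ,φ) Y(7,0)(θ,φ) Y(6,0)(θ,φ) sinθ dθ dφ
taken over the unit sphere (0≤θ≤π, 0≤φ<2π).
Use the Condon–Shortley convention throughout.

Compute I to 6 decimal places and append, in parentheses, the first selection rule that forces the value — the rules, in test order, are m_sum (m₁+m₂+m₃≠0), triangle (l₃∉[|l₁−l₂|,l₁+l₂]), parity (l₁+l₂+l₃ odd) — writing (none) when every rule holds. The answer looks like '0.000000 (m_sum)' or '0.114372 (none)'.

Checks pass: Σm=0; 16 even; l₃=6∈[4,10].
(2·3+1)(2·7+1)(2·6+1) = 1365
Δ: 4! 2! 10! / 17! → 1/2042040
sum: t=1:−1/207360 t=2:+1/57600 t=3:−1/207360 = 1/129600
3j²(3 7 6; 0 0 0) = Δ·Π!·Σ² = 168/12155  (sign +1)
(m-triple is (0,0,0) — same symbol as above.)
combine: 4πI² = 1365·168/12155·168/12155 = 592704/2272985
take √, sign +1: I = 0.14405081
No selection rule forces the value: the integral is nonzero (none).

0.144051 (none)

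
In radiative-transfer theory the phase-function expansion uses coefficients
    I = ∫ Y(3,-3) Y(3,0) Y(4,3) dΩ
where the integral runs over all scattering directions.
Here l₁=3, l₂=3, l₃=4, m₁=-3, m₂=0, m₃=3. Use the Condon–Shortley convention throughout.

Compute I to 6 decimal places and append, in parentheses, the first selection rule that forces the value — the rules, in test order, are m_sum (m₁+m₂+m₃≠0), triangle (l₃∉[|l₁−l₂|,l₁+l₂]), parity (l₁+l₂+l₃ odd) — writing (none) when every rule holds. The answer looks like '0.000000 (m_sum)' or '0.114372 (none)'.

Checks pass: Σm=0; 10 even; l₃=4∈[0,6].
(2·3+1)(2·3+1)(2·4+1) = 441
Δ: 2! 4! 4! / 11! → 1/34650
sum: t=0:+1/72 t=1:−1/16 t=2:+1/72 = -5/144
3j²(3 3 4; 0 0 0) = Δ·Π!·Σ² = 2/77  (sign -1)
sum: t=2:+1/288 = 1/288
3j²(3 3 4; -3 0 3) = Δ·Π!·Σ² = 1/22  (sign -1)
combine: 4πI² = 441·2/77·1/22 = 63/121
take √, sign +1: I = 0.20355073
No selection rule forces the value: the integral is nonzero (none).

0.203551 (none)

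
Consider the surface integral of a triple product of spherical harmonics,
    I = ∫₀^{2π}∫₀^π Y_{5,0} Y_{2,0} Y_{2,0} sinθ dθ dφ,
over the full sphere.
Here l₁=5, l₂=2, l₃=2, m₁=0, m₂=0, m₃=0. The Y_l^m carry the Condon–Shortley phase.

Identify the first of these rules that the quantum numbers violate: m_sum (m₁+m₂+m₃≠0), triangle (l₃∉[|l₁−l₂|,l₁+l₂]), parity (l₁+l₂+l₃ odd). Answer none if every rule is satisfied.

triangle

azimuthal sum: 0 + 0 + 0 = 0  ✓
l₃ must lie in [3,7]; have l₃=2  ✗
L = 5 + 2 + 2 = 9 (odd)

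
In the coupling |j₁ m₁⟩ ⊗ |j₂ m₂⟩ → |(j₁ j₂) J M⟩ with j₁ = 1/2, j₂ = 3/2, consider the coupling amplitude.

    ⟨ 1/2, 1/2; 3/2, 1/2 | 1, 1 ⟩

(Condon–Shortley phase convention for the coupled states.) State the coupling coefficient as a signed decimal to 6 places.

+√(1/4) ≈ +0.500000

j₁+j₂−J=1  J+j₁−j₂=0  J−j₁+j₂=2  j₁+j₂+J+1=4
(j₁±m₁, j₂±m₂, J±M) = (1,0,2,1,2,0)
P² = 1
sum k=0..0:
  [0] +1/2 = 1/2
S = 1/2
C² = P²·S² = 1/4 ; C = +0.500000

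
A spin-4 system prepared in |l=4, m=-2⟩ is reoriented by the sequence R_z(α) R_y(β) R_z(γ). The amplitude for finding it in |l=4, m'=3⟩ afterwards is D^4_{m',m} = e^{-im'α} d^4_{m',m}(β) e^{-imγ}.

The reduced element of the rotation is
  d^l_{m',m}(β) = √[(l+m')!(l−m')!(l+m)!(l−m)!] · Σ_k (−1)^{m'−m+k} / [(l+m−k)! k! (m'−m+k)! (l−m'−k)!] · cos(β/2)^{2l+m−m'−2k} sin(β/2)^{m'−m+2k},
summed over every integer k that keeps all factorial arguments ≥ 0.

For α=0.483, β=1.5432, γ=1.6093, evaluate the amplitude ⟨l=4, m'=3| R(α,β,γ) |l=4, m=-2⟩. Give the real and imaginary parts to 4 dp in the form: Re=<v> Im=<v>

Re=0.0921 Im=-0.4573

First d^4_{3,-2}(β=1.5432), then the phase factors e^{-i(3)α} and e^{-i(-2)γ}:
Half-angle: c=0.716796, s=0.697283. N=√(5040·1·2·720)=2693.993318
k∈{0,1} keeps every argument non-negative
  k=0: (−1)^5·2693.9933/(240)·0.7168^3·0.6973^5 = -0.681424
  k=1: (−1)^6·2693.9933/(720)·0.7168^1·0.6973^7 = +0.214943
d^4_{3,-2}(1.5432) = -0.681424 +0.214943 = -0.466481
Attach z-rotation phases: D = e^{-i(3)(0.4830)}·(-0.466481)·e^{-i(-2)(1.6093)} = +0.092128-0.457293i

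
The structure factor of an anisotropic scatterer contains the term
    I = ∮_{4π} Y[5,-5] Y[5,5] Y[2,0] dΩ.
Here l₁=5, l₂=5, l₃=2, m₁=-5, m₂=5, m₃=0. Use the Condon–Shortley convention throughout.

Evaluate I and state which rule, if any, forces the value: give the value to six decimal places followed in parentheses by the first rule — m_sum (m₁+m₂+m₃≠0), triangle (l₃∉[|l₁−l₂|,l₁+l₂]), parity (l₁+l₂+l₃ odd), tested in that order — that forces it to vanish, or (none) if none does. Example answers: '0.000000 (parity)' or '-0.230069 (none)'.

0.242609 (none)

Rules hold: Σm=0, L=12 even, 0≤2≤10.
N = 11·11·5 = 605
Δ = 8!·2!·2!/13! = 1/38610
Racah Σ t=3..5: t=3:−1/2880 t=4:+1/576 t=5:−1/2880 = 1/960
⇒ 3j(5 5 2; 0 0 0)² = 10/429, sgn +1
Racah Σ t=8..8: t=8:+1/161280 = 1/161280
⇒ 3j(5 5 2; -5 5 0)² = 15/286, sgn +1
4πI² = N·(3j₀)²·(3jₘ)² = 125/169
I = +1·√(0.739645/4π) = 0.24260890
No selection rule forces the value: the integral is nonzero (none).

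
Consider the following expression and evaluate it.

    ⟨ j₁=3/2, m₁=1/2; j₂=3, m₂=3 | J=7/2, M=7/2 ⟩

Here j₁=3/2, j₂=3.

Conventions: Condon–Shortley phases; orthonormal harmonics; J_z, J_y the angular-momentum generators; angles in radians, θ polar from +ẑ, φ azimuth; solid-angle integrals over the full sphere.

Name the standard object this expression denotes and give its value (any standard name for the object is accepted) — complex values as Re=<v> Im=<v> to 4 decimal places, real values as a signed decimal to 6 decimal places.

Clebsch–Gordan coefficient, −√(2/3) ≈ -0.816497

This is a Clebsch–Gordan (vector-coupling) coefficient.
triangle: 1!×2!×5!/9! = 240/362880
(j±m)!: 2!×1!×6!×0!×7!×0! = 7257600
prefactor² = (2J+1)×Δ×N² = 38400
  k=1: −1/(1!×0!×0!×5!×2!×0!) = -1/240
Σ = -1/240  ⇒  CG² = 38400×(-1/240)² = 2/3
CG = −√(2/3) = -0.816497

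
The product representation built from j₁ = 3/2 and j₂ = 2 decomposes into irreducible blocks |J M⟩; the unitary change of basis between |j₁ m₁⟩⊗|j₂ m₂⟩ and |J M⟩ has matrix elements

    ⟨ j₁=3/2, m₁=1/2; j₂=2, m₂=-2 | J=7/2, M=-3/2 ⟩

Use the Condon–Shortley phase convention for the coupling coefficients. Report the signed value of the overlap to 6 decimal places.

j₁+j₂−J=0  J+j₁−j₂=3  J−j₁+j₂=4  j₁+j₂+J+1=8
(j₁±m₁, j₂±m₂, J±M) = (2,1,0,4,2,5)
P² = 2304/7
sum k=0..0:
  [0] +1/48 = 1/48
S = 1/48
C² = P²·S² = 1/7 ; C = +0.377964

+0.377964  (= +√(1/7))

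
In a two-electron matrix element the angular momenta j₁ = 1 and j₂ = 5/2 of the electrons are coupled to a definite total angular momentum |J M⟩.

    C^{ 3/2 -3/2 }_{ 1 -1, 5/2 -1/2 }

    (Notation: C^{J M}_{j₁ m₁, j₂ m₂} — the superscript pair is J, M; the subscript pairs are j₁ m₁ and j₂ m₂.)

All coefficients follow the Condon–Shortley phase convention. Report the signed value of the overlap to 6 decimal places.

+√(1/15) ≈ +0.258199

triangle: 2!·0!·3!/6! = 12/720
(j±m)!: 0!·2!·2!·3!·0!·3! = 144
prefactor² = (2J+1)·Δ·N² = 48/5
  k=2: +1/(2!·0!·0!·0!·0!·3!) = 1/12
Σ = 1/12  ⇒  CG² = 48/5·(1/12)² = 1/15
CG = +√(1/15) = +0.258199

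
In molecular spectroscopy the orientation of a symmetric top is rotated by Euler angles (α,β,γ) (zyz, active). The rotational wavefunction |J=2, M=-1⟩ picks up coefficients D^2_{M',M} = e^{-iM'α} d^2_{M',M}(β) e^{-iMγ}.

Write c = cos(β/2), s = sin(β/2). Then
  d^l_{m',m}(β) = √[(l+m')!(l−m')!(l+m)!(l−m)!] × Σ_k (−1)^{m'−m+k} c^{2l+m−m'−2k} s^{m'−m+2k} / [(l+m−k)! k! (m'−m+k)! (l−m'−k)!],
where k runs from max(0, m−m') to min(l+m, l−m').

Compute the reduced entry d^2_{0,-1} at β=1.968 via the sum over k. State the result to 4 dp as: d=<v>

d^2_{0,-1}(β=1.9680) via the finite sum:
c=cos(1.968000/2)=0.553696, s=sin(1.968000/2)=0.832719; N=√[2·2·1·6]=4.898979
k∈{0,1} keeps every argument non-negative
  k=0: (−1)^1·4.8990/(2)·0.5537^3·0.8327^1 = -0.346249
  k=1: (−1)^2·4.8990/(2)·0.5537^1·0.8327^3 = +0.783145
d^2_{0,-1}(1.9680) = -0.346249 +0.783145 = +0.436896

d=0.4369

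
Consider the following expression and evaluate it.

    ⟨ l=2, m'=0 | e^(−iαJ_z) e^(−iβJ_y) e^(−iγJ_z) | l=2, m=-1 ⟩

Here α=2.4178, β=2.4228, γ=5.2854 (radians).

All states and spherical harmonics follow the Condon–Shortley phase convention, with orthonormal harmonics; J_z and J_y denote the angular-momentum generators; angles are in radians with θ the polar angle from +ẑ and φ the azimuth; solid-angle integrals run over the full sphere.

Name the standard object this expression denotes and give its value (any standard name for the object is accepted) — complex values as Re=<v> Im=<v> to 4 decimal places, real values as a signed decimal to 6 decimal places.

Wigner D-matrix element, Re=0.3291 Im=-0.5100

This is a Wigner D-matrix element — the rotation-matrix element ⟨l m'| R(α,β,γ) |l m⟩ in the angular-momentum basis.
Split into d^2_{0,-1}(β=2.4228) × two z-phases.
With c≡cos(β/2)=0.351709 and s≡sin(β/2)=0.936109, N=[2·2·1·6]^{1/2}=4.898979
k: max(0,(-1)−(0))=0 … min(2+(-1),2−(0))=1
  k=0: (−1)^1·4.8990/(2)·0.3517^3·0.9361^1 = -0.099759
  k=1: (−1)^2·4.8990/(2)·0.3517^1·0.9361^3 = +0.706706
d^2_{0,-1}(2.4228) = -0.099759 +0.706706 = +0.606947
D = (+1.000000+0.000000i)·(+0.606947)·(+0.542165-0.840272i) = +0.329065-0.510001i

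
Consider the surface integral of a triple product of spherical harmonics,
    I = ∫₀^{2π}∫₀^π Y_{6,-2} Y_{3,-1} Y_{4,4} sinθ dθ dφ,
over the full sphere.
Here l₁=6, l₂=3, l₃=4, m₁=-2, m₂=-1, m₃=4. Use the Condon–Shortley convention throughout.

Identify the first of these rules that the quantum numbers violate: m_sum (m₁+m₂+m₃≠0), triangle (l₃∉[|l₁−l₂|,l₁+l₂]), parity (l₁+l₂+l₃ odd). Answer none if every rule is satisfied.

Σmᵢ = 1  ✗
l₃∈[|l₁−l₂|,l₁+l₂]=[3,9], have l₃=4
Σlᵢ = 13 ⇒ odd

m_sum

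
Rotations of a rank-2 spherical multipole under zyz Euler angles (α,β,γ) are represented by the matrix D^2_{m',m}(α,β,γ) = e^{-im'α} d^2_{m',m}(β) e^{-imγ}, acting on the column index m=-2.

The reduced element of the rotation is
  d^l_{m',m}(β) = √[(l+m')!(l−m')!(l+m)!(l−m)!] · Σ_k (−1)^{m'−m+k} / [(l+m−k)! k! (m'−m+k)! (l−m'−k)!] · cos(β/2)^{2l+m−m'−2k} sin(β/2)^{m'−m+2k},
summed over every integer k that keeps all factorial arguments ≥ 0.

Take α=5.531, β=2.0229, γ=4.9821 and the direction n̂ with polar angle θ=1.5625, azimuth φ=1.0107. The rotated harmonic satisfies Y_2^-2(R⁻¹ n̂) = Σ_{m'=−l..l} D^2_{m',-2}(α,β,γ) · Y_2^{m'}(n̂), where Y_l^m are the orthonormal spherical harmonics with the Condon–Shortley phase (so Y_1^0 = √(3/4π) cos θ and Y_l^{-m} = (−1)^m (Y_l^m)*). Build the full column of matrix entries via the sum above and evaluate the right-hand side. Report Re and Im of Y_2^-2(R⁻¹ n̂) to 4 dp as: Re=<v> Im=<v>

Need the full column D^2_{m',-2} for m'=−2..2 at α=5.5310, β=2.0229, γ=4.9821.
cos(β/2)=0.530632, sin(β/2)=0.847602
d^2_{-2,-2}: single k=0 term ⇒ +0.079282;  D = -0.045148+0.065171i
d^2_{-1,-2}: single k=0 term ⇒ -0.253281;  D = +0.247570-0.053483i
d^2_{0,-2}: single k=0 term ⇒ +0.495504;  D = -0.425145-0.254511i
d^2_{1,-2}: single k=0 term ⇒ -0.646249;  D = +0.178091+0.621226i
d^2_{2,-2}: single k=0 term ⇒ +0.516141;  D = +0.235131-0.459472i
Y_2^{m'}(θ=1.5625,φ=1.0107) and Σ D·Y over m':
  (-0.0451+0.0652i)·(-0.1682-0.3477i)  (+0.2476-0.0535i)·(+0.0034-0.0054i)  (-0.4251-0.2545i)·(-0.3153+0.0000i)  (+0.1781+0.6212i)·(-0.0034-0.0054i)  (+0.2351-0.4595i)·(-0.1682+0.3477i)
Y_2^-2(R⁻¹ n̂) = +0.287836+0.239424i

Re=0.2878 Im=0.2394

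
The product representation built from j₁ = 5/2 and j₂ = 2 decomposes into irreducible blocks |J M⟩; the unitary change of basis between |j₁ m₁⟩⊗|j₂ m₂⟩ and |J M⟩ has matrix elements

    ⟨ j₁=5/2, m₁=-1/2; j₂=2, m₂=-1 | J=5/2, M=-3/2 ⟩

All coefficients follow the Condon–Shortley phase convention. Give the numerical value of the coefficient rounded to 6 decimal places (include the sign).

j₁+j₂−J=2  J+j₁−j₂=3  J−j₁+j₂=2  j₁+j₂+J+1=8
(j₁±m₁, j₂±m₂, J±M) = (2,3,1,3,1,4)
P² = 216/35
sum k=0..1:
  [0] +1/12 = 1/12
  [1] −1/4 = -1/4
S = -1/6
C² = P²·S² = 6/35 ; C = -0.414039

−√(6/35) = -0.414039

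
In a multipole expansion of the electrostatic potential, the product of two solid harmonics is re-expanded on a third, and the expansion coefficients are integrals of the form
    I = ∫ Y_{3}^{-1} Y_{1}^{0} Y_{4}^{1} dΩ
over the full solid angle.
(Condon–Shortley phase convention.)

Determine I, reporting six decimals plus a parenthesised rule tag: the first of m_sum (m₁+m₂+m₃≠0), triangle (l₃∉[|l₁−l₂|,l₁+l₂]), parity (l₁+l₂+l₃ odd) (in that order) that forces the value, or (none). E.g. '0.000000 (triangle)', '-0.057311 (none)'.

Checks pass: Σm=0; 8 even; l₃=4∈[2,4].
(2·3+1)(2·1+1)(2·4+1) = 189
Δ: 0! 6! 2! / 9! → 1/252
sum: t=0:+1/36 = 1/36
3j²(3 1 4; 0 0 0) = Δ·Π!·Σ² = 4/63  (sign +1)
sum: t=0:+1/48 = 1/48
3j²(3 1 4; -1 0 1) = Δ·Π!·Σ² = 5/84  (sign -1)
combine: 4πI² = 189·4/63·5/84 = 5/7
take √, sign -1: I = -0.23841361
No selection rule forces the value: the integral is nonzero (none).

-0.238414 (none)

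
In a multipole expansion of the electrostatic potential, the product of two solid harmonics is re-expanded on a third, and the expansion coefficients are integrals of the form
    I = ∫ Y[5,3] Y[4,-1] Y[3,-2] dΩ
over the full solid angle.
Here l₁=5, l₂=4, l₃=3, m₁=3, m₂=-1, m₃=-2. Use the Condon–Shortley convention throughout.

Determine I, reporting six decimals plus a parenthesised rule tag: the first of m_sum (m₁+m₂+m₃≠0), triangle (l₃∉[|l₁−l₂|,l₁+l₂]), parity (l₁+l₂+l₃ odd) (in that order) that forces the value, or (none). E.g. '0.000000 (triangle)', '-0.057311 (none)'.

-0.035836 (none)

Rules hold: Σm=0, L=12 even, 1≤3≤9.
N = 11·9·7 = 693
Δ = 6!·4!·2!/13! = 1/180180
Racah Σ t=2..4: t=2:+1/576 t=3:−1/144 t=4:+1/576 = -1/288
⇒ 3j(5 4 3; 0 0 0)² = 20/1001, sgn +1
Racah Σ t=1..2: t=1:−1/1440 t=2:+1/1152 = 1/5760
⇒ 3j(5 4 3; 3 -1 -2)² = 1/858, sgn -1
4πI² = N·(3j₀)²·(3jₘ)² = 30/1859
I = -1·√(0.0161377/4π) = -0.03583571
No selection rule forces the value: the integral is nonzero (none).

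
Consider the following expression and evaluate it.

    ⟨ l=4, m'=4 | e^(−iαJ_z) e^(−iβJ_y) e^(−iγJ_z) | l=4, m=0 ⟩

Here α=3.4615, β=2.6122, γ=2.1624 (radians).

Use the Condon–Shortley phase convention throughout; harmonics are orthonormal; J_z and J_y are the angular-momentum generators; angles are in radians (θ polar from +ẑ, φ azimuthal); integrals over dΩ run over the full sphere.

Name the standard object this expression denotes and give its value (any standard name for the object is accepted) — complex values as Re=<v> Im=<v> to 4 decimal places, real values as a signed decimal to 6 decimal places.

This is a Wigner D-matrix element — the rotation-matrix element ⟨l m'| R(α,β,γ) |l m⟩ in the angular-momentum basis.
First d^4_{4,0}(β=2.6122), then the phase factors e^{-i(4)α} and e^{-i(0)γ}:
c=cos(2.612200/2)=0.261616, s=sin(2.612200/2)=0.965172; N=√[40320·1·24·24]=4819.161753
k∈{0} keeps every argument non-negative
  k=0: (−1)^4·4819.1618/(576)·0.2616^4·0.9652^4 = +0.034012
d^4_{4,0}(2.6122) = +0.034012
Attach z-rotation phases: D = e^{-i(4)(3.4615)}·(+0.034012)·e^{-i(0)(2.1624)} = +0.009764-0.032580i

Wigner D-matrix element, Re=0.0098 Im=-0.0326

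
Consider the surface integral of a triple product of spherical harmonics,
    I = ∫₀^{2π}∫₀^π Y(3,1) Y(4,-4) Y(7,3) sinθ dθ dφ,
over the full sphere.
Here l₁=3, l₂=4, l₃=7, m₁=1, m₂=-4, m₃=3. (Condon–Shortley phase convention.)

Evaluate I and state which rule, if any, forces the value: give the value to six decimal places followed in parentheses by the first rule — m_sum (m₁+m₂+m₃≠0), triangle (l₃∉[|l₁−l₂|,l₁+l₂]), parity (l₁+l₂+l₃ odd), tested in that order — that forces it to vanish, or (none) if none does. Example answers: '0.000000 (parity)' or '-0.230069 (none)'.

m-sum 0 ✓  L=14 even ✓  1≤7≤7 ✓
Π(2lᵢ+1) = 7×9×15 = 945
triangle coeff Δ(3,4,7) = 1/45045
Σ_t [0,0]: t=0:+1/20736 = 1/20736
(3j)²=35/1287 [(3 4 7; 0 0 0)], sign=-1
Σ_t [0,0]: t=0:+1/1935360 = 1/1935360
(3j)²=1/1001 [(3 4 7; 1 -4 3)], sign=+1
⇒ 4πI² = 525/20449
I = (-1)√(525/20449/(4π)) = -0.04520003
No selection rule forces the value: the integral is nonzero (none).

-0.045200 (none)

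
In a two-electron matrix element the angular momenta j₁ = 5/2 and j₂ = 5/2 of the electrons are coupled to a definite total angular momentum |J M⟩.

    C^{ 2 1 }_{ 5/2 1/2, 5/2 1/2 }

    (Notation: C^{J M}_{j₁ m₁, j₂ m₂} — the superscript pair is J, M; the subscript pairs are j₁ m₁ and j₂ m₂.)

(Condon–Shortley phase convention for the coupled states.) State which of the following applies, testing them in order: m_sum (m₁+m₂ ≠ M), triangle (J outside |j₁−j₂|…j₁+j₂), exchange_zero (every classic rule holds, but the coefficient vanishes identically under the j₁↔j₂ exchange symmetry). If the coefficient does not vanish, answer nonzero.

exchange_zero

m-sum: m₁+m₂ = 1/2+1/2 = 1, M = 1  ✓
triangle: |j₁−j₂| = 0 ≤ J = 2 ≤ j₁+j₂ = 5  ✓
exchange: j₁=j₂ and m₁=m₂, and (−1)^(j₁+j₂−J) = (−1)^3 = −1 forces ⟨j₁m₁;j₂m₂|JM⟩ = −⟨j₂m₂;j₁m₁|JM⟩ = −⟨j₁m₁;j₂m₂|JM⟩ ⇒ the coefficient vanishes identically
Racah sum check: Σ_k collapses to 0 ⇒ CG = 0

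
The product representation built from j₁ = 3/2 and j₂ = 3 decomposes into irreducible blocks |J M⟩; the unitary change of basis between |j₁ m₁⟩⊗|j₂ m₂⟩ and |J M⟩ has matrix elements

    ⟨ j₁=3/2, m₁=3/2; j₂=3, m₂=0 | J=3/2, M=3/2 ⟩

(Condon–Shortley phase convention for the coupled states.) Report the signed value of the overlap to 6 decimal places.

j₁+j₂−J=3  J+j₁−j₂=0  J−j₁+j₂=3  j₁+j₂+J+1=7
(j₁±m₁, j₂±m₂, J±M) = (3,0,3,3,3,0)
P² = 1296/35
sum k=0..0:
  [0] +1/36 = 1/36
S = 1/36
C² = P²·S² = 1/35 ; C = +0.169031

+0.169031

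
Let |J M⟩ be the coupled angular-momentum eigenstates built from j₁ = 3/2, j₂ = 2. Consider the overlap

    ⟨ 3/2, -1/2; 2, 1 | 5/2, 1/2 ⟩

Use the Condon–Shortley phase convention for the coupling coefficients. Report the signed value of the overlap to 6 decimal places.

−√(5/14) ≈ -0.597614

j₁+j₂−J=1  J+j₁−j₂=2  J−j₁+j₂=3  j₁+j₂+J+1=7
(j₁±m₁, j₂±m₂, J±M) = (1,2,3,1,3,2)
P² = 72/35
sum k=0..1:
  [0] +1/12 = 1/12
  [1] −1/2 = -1/2
S = -5/12
C² = P²·S² = 5/14 ; C = -0.597614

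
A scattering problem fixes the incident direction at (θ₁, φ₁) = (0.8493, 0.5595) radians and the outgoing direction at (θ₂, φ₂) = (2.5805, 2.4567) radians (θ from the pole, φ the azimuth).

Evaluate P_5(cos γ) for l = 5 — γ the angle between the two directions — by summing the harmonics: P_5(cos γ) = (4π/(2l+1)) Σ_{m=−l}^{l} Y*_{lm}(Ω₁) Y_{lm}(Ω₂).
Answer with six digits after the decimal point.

0.344454

Term-by-term m-sum for l=5 (normalisation 4π/11 = 1.142397):
  m=-5: Y*=(-0.104251, 0.037358)  Y=(0.019013, 0.005526)  product (-0.002189, 0.000134)
  m=-4: Y*=(-0.190636, 0.242012)  Y=(0.091682, -0.038981)  product (-0.008044, 0.029619)
  m=-3: Y*=(-0.046062, 0.426017)  Y=(0.132192, -0.251528)  product (0.101066, 0.067902)
  m=-2: Y*=(0.085080, 0.175323)  Y=(-0.093334, -0.458050)  product (0.072366, -0.055334)
  m=-1: Y*=(-0.226390, -0.141777)  Y=(-0.231722, -0.189267)  product (0.025626, 0.075701)
  m=+0: Y*=(-0.274075, -0.000000)  Y=(0.277777, 0.000000)  product (-0.076132, -0.000000)
  m=+1: Y*=(0.226390, -0.141777)  Y=(0.231722, -0.189267)  product (0.025626, -0.075701)
  m=+2: Y*=(0.085080, -0.175323)  Y=(-0.093334, 0.458050)  product (0.072366, 0.055334)
  m=+3: Y*=(0.046062, 0.426017)  Y=(-0.132192, -0.251528)  product (0.101066, -0.067902)
  m=+4: Y*=(-0.190636, -0.242012)  Y=(0.091682, 0.038981)  product (-0.008044, -0.029619)
  m=+5: Y*=(0.104251, 0.037358)  Y=(-0.019013, 0.005526)  product (-0.002189, -0.000134)
Σ over m = (0.301519, -0.000000); ×(4π/11) → (0.344454, -0.000000). Real part: 0.344454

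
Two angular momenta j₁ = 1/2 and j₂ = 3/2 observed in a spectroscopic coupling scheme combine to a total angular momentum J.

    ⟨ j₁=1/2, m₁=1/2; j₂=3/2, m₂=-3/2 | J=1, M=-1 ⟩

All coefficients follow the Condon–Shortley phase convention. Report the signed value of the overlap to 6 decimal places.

+0.866025

j₁+j₂−J=1  J+j₁−j₂=0  J−j₁+j₂=2  j₁+j₂+J+1=4
(j₁±m₁, j₂±m₂, J±M) = (1,0,0,3,0,2)
P² = 3
sum k=0..0:
  [0] +1/2 = 1/2
S = 1/2
C² = P²·S² = 3/4 ; C = +0.866025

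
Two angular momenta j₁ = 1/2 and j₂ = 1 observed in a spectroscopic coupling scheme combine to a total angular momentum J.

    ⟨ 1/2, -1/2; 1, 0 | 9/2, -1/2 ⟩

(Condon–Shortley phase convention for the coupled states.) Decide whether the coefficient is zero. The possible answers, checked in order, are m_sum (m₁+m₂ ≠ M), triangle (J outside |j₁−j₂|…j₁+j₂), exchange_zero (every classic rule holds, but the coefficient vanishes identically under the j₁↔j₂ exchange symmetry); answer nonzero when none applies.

m-sum: m₁+m₂ = -1/2+0 = -1/2, M = -1/2  ✓
triangle: need |j₁−j₂| ≤ J ≤ j₁+j₂, i.e. J ∈ [1/2, 3/2]; J = 9/2 is outside ✗ ⇒ coefficient is 0

triangle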